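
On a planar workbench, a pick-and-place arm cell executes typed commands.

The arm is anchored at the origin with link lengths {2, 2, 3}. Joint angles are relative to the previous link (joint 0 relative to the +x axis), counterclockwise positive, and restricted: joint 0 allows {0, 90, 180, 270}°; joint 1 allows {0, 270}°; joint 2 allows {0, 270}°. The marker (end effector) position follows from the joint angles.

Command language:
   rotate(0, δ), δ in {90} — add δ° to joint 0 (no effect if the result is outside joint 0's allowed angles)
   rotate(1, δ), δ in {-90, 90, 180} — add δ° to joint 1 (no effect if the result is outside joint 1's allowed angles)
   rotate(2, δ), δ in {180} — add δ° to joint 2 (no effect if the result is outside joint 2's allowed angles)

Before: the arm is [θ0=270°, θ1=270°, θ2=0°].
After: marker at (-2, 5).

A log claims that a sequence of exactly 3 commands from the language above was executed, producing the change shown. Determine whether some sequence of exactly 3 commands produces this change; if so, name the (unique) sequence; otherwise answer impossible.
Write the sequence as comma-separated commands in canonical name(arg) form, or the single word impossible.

begin: [θ0=270°, θ1=270°, θ2=0°]
[1] after rotate(0, 90): [θ0=0°, θ1=270°, θ2=0°]
[2] after rotate(0, 90): [θ0=90°, θ1=270°, θ2=0°]
[3] after rotate(0, 90): [θ0=180°, θ1=270°, θ2=0°]
no rival 3-sequence matches.

rotate(0, 90), rotate(0, 90), rotate(0, 90)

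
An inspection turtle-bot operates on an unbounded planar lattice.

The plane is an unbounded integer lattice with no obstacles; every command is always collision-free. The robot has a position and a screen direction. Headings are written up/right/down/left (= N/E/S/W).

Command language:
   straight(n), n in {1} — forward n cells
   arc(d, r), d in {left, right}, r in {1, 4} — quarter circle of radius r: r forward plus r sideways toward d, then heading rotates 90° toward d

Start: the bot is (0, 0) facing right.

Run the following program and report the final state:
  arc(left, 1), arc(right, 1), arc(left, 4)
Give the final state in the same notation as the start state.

t0: (0, 0) facing right
step 1 (arc(left, 1)): (1, 1) facing up
step 2 (arc(right, 1)): (2, 2) facing right
step 3 (arc(left, 4)): (6, 6) facing up

(6, 6) facing up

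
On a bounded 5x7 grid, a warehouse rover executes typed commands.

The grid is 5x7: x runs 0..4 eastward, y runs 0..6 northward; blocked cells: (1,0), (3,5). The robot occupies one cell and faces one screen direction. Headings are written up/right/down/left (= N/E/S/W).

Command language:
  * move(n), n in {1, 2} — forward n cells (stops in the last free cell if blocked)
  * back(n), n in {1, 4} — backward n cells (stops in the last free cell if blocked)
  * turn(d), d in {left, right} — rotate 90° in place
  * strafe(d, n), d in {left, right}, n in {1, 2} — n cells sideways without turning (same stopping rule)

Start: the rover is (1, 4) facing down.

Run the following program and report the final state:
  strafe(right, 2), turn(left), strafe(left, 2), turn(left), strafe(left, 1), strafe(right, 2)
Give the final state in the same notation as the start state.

(2, 6) facing up

t0: (1, 4) facing down
step 1 (strafe(right, 2)): (0, 4) facing down
step 2 (turn(left)): (0, 4) facing right
step 3 (strafe(left, 2)): (0, 6) facing right
step 4 (turn(left)): (0, 6) facing up
step 5 (strafe(left, 1)): (0, 6) facing up
step 6 (strafe(right, 2)): (2, 6) facing up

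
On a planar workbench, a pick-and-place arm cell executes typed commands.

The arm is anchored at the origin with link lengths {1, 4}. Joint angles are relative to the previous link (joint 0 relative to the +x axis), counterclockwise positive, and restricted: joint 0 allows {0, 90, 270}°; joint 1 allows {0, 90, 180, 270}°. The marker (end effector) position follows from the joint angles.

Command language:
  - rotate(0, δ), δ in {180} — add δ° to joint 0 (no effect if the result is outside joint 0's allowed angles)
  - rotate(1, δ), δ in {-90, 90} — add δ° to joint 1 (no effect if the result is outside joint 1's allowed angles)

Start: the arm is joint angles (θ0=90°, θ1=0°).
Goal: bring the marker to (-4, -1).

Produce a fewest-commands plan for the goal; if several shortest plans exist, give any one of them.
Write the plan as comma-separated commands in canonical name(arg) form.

rotate(0, 180), rotate(1, -90)

from: joint angles (θ0=90°, θ1=0°)
[1] after rotate(0, 180): joint angles (θ0=270°, θ1=0°)
[2] after rotate(1, -90): joint angles (θ0=270°, θ1=270°)
no 1-step plan works, so 2 is optimal.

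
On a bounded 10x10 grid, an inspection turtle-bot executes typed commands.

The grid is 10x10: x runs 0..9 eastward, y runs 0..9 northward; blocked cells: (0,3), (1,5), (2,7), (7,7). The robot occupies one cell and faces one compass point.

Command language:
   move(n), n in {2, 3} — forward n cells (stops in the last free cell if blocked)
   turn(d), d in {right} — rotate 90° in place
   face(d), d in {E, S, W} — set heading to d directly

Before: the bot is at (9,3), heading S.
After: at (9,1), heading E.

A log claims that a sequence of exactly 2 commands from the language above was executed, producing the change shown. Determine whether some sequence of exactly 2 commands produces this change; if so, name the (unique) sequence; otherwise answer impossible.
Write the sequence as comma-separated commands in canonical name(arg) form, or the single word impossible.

key: order matters: swapping move(2) and face(E) lands elsewhere
start: at (9,3), heading S
1. move(2) → at (9,1), heading S
2. face(E) → at (9,1), heading E
uniquely the one of 36 2-step routes that fits.

move(2), face(E)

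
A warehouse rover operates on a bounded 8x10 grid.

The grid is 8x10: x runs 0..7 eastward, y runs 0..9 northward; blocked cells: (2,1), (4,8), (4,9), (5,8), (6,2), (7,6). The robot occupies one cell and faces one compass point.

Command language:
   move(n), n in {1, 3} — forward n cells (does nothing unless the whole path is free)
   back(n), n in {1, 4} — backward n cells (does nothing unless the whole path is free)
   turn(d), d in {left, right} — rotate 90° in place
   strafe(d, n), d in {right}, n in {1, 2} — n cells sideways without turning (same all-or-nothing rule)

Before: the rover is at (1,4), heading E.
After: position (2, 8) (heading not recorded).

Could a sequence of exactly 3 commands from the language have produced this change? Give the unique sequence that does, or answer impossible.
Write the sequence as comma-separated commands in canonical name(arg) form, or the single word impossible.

key: order matters: swapping move(1) and back(4) lands elsewhere
initial: at (1,4), heading E
[1] after move(1): at (2,4), heading E
[2] after turn(right): at (2,4), heading S
[3] after back(4): at (2,8), heading S
uniquely the one of 512 3-step routes that fits.

move(1), turn(right), back(4)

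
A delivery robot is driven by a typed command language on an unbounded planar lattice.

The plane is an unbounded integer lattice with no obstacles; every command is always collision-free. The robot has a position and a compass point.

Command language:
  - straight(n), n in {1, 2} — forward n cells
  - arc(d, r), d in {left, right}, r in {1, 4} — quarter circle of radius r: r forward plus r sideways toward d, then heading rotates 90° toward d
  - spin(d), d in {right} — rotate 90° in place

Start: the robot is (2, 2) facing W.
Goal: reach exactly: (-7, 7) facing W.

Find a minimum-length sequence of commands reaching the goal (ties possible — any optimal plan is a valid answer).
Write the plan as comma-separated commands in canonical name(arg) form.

straight(2), straight(2), arc(right, 4), arc(left, 1)

begin: (2, 2) facing W
1. straight(2) → (0, 2) facing W
2. straight(2) → (-2, 2) facing W
3. arc(right, 4) → (-6, 6) facing N
4. arc(left, 1) → (-7, 7) facing W
shorter routes all fall short; 4 is best.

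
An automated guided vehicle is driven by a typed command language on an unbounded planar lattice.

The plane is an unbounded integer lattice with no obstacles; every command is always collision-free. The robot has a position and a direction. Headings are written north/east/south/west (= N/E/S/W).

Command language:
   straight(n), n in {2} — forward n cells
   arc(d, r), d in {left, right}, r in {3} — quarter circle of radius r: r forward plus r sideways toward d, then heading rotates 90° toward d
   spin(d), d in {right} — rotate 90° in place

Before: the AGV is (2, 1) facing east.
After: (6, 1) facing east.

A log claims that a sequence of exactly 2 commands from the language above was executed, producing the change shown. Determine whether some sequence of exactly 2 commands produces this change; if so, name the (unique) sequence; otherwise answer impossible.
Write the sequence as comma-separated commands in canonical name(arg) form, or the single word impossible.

key: heading stays E — no command in the sequence turns
t0: (2, 1) facing east
[1] after straight(2): (4, 1) facing east
[2] after straight(2): (6, 1) facing east
no rival 2-sequence matches.

straight(2), straight(2)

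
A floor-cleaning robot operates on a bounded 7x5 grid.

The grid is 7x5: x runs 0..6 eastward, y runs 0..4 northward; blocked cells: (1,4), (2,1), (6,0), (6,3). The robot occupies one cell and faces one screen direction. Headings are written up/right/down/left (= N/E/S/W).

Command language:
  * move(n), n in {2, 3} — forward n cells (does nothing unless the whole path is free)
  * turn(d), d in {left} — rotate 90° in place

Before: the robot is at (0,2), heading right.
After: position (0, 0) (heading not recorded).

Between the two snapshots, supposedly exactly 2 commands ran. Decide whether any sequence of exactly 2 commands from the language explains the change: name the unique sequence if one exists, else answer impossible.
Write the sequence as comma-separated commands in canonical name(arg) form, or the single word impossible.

impossible

checked all 2-command options: none fits.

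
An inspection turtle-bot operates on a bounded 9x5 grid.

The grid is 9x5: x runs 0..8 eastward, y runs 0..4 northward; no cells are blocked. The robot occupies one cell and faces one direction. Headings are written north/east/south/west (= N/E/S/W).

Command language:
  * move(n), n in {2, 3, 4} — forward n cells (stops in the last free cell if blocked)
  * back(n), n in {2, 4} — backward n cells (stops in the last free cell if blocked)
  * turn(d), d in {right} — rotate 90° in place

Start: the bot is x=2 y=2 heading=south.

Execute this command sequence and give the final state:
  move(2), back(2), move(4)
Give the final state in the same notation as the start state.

start: x=2 y=2 heading=south
step 1 (move(2)): x=2 y=0 heading=south
step 2 (back(2)): x=2 y=2 heading=south
step 3 (move(4)): x=2 y=0 heading=south

x=2 y=0 heading=south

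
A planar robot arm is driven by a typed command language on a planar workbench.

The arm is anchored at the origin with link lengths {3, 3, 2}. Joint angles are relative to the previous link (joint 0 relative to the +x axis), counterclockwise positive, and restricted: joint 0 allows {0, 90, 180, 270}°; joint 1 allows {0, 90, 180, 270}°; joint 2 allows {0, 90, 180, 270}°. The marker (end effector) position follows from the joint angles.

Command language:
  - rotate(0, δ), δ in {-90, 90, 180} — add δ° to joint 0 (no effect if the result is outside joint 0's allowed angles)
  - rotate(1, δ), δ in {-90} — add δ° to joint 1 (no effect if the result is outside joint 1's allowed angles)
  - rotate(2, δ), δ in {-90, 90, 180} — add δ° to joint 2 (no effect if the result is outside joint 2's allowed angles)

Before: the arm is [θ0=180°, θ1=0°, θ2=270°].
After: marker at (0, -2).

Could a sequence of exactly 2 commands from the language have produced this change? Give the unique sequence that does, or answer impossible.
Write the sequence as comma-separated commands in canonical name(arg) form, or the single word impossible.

start: [θ0=180°, θ1=0°, θ2=270°]
t=1 rotate(1, -90) ⇒ [θ0=180°, θ1=270°, θ2=270°]
t=2 rotate(1, -90) ⇒ [θ0=180°, θ1=180°, θ2=270°]
uniquely the one of 49 2-step routes that fits.

rotate(1, -90), rotate(1, -90)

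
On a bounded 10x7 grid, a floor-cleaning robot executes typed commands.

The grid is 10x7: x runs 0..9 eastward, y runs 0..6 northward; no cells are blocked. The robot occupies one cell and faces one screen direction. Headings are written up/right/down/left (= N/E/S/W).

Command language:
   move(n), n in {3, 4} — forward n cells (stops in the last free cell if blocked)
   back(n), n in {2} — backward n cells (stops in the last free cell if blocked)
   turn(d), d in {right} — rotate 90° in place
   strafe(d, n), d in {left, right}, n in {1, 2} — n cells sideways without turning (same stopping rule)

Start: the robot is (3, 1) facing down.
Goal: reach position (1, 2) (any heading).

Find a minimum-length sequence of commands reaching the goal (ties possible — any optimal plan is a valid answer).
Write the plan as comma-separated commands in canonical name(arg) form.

move(3), strafe(right, 2), back(2)

begin: (3, 1) facing down
step 1 (move(3)): (3, 0) facing down
step 2 (strafe(right, 2)): (1, 0) facing down
step 3 (back(2)): (1, 2) facing down
no 2-step plan works, so 3 is optimal.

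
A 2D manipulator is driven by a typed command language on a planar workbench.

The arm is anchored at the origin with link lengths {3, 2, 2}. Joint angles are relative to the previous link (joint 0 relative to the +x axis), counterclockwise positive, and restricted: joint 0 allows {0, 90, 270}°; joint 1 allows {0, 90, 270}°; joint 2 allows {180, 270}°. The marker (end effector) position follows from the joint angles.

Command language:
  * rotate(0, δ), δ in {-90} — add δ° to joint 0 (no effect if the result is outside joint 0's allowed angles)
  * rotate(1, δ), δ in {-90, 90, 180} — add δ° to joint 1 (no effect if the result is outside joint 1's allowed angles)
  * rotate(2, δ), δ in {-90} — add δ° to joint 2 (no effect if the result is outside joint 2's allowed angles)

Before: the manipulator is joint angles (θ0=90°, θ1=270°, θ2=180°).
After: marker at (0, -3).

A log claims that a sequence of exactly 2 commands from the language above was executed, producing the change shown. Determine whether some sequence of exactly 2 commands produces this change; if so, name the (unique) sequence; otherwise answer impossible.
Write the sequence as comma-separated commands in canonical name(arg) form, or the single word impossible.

start: joint angles (θ0=90°, θ1=270°, θ2=180°)
1. rotate(0, -90) → joint angles (θ0=0°, θ1=270°, θ2=180°)
2. rotate(0, -90) → joint angles (θ0=270°, θ1=270°, θ2=180°)
no rival 2-sequence matches.

rotate(0, -90), rotate(0, -90)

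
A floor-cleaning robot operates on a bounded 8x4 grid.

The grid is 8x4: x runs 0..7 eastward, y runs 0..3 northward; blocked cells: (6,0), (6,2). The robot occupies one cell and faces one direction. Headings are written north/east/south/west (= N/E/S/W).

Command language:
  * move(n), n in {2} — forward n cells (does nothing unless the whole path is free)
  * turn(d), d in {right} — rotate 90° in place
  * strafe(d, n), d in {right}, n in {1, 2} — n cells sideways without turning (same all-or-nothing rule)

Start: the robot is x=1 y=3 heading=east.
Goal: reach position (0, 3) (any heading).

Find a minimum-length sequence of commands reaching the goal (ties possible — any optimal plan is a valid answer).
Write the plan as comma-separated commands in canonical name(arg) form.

turn(right), strafe(right, 1)

t0: x=1 y=3 heading=east
t=1 turn(right) ⇒ x=1 y=3 heading=south
t=2 strafe(right, 1) ⇒ x=0 y=3 heading=south
nothing shorter than 2 reaches the goal.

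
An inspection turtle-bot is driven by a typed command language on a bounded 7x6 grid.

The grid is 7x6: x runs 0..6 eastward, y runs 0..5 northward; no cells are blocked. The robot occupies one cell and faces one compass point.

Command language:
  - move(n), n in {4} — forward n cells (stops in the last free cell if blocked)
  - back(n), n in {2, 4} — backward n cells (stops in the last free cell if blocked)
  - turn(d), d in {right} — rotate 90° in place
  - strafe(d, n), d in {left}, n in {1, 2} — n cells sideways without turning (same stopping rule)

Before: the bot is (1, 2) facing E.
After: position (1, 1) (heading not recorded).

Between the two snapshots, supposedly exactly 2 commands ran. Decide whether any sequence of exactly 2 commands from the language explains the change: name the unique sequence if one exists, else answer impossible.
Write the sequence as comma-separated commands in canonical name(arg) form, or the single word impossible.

impossible

all 36 sequences checked — none match.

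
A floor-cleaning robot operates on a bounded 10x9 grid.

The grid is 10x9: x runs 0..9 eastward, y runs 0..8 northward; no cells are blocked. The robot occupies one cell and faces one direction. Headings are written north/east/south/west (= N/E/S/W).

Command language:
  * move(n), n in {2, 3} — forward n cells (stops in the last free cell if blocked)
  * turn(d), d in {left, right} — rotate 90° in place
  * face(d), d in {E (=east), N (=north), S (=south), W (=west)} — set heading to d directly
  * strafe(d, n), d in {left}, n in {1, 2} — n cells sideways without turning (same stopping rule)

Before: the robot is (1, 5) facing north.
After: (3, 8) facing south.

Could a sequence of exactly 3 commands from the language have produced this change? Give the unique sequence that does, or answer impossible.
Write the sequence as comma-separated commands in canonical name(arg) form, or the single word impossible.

key: order matters: swapping move(3) and strafe(left, 2) lands elsewhere
start: (1, 5) facing north
t=1 move(3) ⇒ (1, 8) facing north
t=2 face(S) ⇒ (1, 8) facing south
t=3 strafe(left, 2) ⇒ (3, 8) facing south
no rival 3-sequence matches.

move(3), face(S), strafe(left, 2)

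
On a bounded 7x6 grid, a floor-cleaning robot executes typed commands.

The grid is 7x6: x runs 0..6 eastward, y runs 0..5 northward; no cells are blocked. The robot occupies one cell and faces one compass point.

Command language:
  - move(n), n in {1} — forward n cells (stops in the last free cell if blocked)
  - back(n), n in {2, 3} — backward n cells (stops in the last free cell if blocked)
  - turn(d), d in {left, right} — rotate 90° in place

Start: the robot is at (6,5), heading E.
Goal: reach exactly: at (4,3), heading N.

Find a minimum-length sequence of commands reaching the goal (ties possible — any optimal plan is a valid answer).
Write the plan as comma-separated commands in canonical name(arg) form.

back(2), turn(left), back(2)

t0: at (6,5), heading E
step 1 (back(2)): at (4,5), heading E
step 2 (turn(left)): at (4,5), heading N
step 3 (back(2)): at (4,3), heading N
minimal: 3 command(s), checked below 3.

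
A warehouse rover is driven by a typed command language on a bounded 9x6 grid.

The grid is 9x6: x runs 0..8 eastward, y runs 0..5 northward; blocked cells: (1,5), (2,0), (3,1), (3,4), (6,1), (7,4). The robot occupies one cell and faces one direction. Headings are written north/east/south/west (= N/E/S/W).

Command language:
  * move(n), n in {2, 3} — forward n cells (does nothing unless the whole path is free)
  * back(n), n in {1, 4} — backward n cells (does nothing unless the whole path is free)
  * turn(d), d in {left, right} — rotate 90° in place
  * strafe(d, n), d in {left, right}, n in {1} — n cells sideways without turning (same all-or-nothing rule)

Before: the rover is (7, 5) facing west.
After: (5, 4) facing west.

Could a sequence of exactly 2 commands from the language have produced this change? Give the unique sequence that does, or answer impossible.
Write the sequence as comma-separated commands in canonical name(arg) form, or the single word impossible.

key: heading stays W — no command in the sequence turns
begin: (7, 5) facing west
1. move(2) → (5, 5) facing west
2. strafe(left, 1) → (5, 4) facing west
no rival 2-sequence matches.

move(2), strafe(left, 1)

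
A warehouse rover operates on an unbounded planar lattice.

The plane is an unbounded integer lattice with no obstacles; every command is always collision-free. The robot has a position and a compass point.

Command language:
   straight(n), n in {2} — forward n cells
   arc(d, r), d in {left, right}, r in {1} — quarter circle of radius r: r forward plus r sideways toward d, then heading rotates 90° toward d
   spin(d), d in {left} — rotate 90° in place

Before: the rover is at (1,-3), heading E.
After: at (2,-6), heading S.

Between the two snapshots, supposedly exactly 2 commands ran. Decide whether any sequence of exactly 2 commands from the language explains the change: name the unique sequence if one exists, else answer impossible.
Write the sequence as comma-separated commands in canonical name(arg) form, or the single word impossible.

arc(right, 1), straight(2)

key: cell and facing (now S) both changed — the 2 commands mix motion and turning
t0: at (1,-3), heading E
t=1 arc(right, 1) ⇒ at (2,-4), heading S
t=2 straight(2) ⇒ at (2,-6), heading S
no other 2-command option fits: unique.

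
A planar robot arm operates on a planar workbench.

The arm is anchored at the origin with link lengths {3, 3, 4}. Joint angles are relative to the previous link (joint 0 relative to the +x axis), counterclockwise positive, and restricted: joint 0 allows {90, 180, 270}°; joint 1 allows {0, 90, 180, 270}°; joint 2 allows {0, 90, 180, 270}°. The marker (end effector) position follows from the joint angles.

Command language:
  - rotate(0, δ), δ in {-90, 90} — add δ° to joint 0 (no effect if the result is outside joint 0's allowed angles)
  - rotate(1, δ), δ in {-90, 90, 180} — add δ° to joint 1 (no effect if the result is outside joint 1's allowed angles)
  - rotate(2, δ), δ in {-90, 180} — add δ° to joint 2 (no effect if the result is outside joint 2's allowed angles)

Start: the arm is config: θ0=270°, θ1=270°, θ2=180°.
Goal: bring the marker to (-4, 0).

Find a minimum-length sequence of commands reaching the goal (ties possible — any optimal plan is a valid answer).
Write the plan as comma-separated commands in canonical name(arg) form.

t0: config: θ0=270°, θ1=270°, θ2=180°
step 1 (rotate(0, -90)): config: θ0=180°, θ1=270°, θ2=180°
step 2 (rotate(1, -90)): config: θ0=180°, θ1=180°, θ2=180°
minimal: 2 command(s), checked below 2.

rotate(0, -90), rotate(1, -90)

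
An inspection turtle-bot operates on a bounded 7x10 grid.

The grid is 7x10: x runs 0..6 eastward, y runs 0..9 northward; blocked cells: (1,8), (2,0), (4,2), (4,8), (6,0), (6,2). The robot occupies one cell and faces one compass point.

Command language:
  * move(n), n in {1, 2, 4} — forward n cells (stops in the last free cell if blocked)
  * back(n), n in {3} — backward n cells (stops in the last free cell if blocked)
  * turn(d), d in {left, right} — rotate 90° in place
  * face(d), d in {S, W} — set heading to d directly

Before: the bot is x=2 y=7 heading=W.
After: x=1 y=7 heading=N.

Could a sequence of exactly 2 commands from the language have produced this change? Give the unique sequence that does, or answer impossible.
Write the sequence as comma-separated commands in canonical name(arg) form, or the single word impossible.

move(1), turn(right)

key: position moved to (1,7) AND the heading swung to N — translation plus rotation needed
begin: x=2 y=7 heading=W
1. move(1) → x=1 y=7 heading=W
2. turn(right) → x=1 y=7 heading=N
no rival 2-sequence matches.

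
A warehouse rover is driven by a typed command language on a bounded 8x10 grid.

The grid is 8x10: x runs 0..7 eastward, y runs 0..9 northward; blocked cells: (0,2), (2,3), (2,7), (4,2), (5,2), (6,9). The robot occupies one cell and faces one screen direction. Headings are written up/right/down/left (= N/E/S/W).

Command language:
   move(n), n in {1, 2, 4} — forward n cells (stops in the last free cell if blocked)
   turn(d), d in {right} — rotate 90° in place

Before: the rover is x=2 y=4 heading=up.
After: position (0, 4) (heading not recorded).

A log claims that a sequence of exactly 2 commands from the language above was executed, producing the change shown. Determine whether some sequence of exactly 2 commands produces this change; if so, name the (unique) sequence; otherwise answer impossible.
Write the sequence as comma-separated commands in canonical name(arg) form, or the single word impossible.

impossible

every 2-command combo misses the target.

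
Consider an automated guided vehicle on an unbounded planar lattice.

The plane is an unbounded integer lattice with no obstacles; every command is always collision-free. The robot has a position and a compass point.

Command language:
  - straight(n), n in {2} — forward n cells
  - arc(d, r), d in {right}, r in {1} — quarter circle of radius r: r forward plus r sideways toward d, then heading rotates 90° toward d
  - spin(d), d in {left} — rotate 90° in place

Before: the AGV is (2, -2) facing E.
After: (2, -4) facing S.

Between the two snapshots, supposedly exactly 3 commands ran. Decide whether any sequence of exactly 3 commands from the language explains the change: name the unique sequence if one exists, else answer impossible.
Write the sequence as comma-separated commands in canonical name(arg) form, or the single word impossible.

key: position moved to (2,-4) AND the heading swung to S — translation plus rotation needed
initial: (2, -2) facing E
1. arc(right, 1) → (3, -3) facing S
2. arc(right, 1) → (2, -4) facing W
3. spin(left) → (2, -4) facing S
all 27 alternatives checked — unique.

arc(right, 1), arc(right, 1), spin(left)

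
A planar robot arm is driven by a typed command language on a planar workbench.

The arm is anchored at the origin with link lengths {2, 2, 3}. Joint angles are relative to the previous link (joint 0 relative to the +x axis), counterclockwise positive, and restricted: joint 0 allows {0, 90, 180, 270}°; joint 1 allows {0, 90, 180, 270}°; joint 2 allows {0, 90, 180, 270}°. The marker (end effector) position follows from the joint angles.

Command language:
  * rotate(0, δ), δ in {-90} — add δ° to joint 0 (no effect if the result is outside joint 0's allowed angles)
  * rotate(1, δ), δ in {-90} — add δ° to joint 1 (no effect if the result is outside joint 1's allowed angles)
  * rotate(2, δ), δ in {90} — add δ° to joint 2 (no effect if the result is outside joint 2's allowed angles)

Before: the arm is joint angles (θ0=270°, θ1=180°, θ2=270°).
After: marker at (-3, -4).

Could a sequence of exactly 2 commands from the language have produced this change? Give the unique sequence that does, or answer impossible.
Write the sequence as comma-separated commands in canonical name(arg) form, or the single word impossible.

t0: joint angles (θ0=270°, θ1=180°, θ2=270°)
1. rotate(1, -90) → joint angles (θ0=270°, θ1=90°, θ2=270°)
2. rotate(1, -90) → joint angles (θ0=270°, θ1=0°, θ2=270°)
all 9 alternatives checked — unique.

rotate(1, -90), rotate(1, -90)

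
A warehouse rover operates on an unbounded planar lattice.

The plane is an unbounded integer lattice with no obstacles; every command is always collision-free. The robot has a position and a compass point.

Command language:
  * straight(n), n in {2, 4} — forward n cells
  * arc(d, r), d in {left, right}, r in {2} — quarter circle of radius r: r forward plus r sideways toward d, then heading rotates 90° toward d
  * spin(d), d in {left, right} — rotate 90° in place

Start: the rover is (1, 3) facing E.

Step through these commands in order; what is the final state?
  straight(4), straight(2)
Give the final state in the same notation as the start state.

(7, 3) facing E

from: (1, 3) facing E
t=1 straight(4) ⇒ (5, 3) facing E
t=2 straight(2) ⇒ (7, 3) facing E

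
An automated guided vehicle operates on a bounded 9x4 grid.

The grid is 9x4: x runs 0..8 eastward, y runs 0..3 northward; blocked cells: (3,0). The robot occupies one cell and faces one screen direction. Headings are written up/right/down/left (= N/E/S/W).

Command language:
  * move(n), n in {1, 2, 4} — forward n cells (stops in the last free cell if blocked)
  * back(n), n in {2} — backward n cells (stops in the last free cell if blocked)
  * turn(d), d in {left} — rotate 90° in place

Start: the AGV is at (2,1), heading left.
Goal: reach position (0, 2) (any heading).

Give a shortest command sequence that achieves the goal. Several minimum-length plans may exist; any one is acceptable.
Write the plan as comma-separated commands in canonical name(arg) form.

start: at (2,1), heading left
1. move(2) → at (0,1), heading left
2. turn(left) → at (0,1), heading down
3. move(2) → at (0,0), heading down
4. back(2) → at (0,2), heading down
minimal: 4 command(s), checked below 4.

move(2), turn(left), move(2), back(2)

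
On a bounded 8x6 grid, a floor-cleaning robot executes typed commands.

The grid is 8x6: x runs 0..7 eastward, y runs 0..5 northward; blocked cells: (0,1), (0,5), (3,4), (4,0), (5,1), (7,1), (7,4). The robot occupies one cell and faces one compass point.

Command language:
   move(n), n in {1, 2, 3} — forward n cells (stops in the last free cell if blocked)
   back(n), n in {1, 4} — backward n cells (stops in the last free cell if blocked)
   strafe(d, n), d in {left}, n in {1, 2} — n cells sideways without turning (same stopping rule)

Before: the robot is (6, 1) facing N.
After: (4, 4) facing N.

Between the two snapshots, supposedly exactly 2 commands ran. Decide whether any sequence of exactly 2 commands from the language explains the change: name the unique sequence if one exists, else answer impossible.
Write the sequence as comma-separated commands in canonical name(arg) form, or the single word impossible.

key: still facing N at the end — nothing in the sequence rotates
t0: (6, 1) facing N
t=1 move(3) ⇒ (6, 4) facing N
t=2 strafe(left, 2) ⇒ (4, 4) facing N
no other 2-command option fits: unique.

move(3), strafe(left, 2)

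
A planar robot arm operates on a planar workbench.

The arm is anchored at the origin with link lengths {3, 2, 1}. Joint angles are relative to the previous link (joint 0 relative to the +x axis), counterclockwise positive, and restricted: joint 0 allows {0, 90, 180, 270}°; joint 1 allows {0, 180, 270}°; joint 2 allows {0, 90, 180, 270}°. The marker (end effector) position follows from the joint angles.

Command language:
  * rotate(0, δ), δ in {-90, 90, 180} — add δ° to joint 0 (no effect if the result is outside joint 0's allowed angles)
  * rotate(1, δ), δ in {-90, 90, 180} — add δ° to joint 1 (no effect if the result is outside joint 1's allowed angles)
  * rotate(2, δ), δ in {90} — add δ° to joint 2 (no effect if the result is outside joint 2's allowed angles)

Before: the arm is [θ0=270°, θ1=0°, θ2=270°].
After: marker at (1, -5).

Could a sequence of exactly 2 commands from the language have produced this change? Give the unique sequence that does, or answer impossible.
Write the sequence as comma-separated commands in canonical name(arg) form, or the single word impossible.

begin: [θ0=270°, θ1=0°, θ2=270°]
[1] after rotate(2, 90): [θ0=270°, θ1=0°, θ2=0°]
[2] after rotate(2, 90): [θ0=270°, θ1=0°, θ2=90°]
no other 2-command option fits: unique.

rotate(2, 90), rotate(2, 90)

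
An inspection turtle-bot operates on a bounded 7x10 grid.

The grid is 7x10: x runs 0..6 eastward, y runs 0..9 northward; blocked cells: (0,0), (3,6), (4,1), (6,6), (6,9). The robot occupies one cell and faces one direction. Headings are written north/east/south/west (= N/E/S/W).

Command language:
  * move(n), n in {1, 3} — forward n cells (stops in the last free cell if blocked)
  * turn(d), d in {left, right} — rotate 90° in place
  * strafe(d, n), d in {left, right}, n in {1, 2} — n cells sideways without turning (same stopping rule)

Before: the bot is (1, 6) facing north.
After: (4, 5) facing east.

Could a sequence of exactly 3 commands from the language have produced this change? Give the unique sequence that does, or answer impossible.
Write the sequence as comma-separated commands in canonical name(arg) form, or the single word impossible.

key: running move(3) before turn(right) would end elsewhere — order is forced
t0: (1, 6) facing north
step 1 (turn(right)): (1, 6) facing east
step 2 (strafe(right, 1)): (1, 5) facing east
step 3 (move(3)): (4, 5) facing east
no other 3-command option fits: unique.

turn(right), strafe(right, 1), move(3)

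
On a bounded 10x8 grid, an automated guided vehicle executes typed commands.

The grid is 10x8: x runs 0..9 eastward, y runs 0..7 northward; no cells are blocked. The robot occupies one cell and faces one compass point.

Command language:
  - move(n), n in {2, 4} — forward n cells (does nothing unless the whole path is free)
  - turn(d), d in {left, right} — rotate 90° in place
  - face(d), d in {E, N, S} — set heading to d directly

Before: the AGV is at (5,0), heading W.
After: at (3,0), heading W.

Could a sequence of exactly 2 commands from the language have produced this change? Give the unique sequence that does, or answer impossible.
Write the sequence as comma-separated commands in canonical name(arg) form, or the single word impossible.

key: running move(4) before move(2) would end elsewhere — order is forced
begin: at (5,0), heading W
[1] after move(2): at (3,0), heading W
[2] after move(4): at (3,0), heading W
no rival 2-sequence matches.

move(2), move(4)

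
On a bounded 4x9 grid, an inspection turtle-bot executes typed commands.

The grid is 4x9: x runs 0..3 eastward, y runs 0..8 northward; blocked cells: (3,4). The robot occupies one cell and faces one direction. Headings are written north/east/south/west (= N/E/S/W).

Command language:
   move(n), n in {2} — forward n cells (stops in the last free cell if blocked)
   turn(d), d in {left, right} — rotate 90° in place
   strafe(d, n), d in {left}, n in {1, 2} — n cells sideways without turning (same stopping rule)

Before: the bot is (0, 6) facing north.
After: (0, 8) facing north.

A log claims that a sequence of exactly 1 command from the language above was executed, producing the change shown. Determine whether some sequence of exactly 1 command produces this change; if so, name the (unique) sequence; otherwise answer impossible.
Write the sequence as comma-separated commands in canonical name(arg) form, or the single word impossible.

move(2)

key: heading stays N — the single command does not turn
begin: (0, 6) facing north
t=1 move(2) ⇒ (0, 8) facing north
uniquely the one of 5 1-step routes that fits.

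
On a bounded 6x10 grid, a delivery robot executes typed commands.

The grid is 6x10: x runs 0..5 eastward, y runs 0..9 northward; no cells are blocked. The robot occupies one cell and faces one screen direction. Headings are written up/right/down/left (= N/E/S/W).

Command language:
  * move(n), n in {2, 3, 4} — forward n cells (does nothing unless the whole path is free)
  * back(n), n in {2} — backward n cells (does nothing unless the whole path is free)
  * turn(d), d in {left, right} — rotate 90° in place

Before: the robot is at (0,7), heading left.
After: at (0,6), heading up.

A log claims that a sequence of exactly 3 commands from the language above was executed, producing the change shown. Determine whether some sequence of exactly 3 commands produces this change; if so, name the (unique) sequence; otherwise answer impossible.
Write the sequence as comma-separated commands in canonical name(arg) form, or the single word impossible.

impossible

checked all 3-command options: none fits.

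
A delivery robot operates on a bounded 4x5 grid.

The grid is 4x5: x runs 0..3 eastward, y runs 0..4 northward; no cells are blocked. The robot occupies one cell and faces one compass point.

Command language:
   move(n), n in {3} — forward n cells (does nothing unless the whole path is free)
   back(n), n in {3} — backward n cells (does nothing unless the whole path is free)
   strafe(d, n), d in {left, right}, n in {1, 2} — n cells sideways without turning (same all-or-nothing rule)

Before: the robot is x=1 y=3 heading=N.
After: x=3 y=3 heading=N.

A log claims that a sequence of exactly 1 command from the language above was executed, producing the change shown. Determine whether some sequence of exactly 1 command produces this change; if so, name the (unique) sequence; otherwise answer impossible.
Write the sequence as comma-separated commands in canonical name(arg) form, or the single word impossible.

key: still facing N — the one step turns nothing
initial: x=1 y=3 heading=N
step 1 (strafe(right, 2)): x=3 y=3 heading=N
all 6 alternatives checked — unique.

strafe(right, 2)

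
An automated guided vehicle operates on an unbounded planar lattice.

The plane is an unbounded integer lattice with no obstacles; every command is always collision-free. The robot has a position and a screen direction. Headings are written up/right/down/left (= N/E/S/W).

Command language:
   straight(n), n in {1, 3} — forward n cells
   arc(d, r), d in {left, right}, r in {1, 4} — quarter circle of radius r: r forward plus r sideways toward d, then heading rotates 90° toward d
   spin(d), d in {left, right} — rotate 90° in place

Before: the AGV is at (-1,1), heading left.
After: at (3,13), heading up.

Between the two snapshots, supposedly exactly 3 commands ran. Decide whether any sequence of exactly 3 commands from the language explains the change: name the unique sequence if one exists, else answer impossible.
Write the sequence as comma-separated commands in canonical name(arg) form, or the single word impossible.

arc(right, 4), arc(right, 4), arc(left, 4)

key: order matters: swapping arc(right, 4) and arc(left, 4) lands elsewhere
begin: at (-1,1), heading left
t=1 arc(right, 4) ⇒ at (-5,5), heading up
t=2 arc(right, 4) ⇒ at (-1,9), heading right
t=3 arc(left, 4) ⇒ at (3,13), heading up
no other 3-command option fits: unique.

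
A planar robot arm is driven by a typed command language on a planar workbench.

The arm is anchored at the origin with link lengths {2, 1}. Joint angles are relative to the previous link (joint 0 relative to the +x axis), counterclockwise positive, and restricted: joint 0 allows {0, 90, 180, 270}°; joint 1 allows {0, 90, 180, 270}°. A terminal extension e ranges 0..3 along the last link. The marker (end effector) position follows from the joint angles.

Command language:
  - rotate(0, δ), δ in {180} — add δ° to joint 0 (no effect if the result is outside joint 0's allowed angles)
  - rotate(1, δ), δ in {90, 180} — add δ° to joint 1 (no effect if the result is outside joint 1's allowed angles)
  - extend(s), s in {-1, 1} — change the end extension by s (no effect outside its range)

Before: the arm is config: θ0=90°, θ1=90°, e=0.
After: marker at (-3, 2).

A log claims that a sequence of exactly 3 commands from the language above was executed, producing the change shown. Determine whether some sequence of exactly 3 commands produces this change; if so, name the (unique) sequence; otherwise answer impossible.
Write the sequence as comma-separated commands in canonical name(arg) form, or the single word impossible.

extend(-1), extend(1), extend(1)

key: order matters: swapping extend(-1) and extend(1) lands elsewhere
begin: config: θ0=90°, θ1=90°, e=0
1. extend(-1) → config: θ0=90°, θ1=90°, e=0
2. extend(1) → config: θ0=90°, θ1=90°, e=1
3. extend(1) → config: θ0=90°, θ1=90°, e=2
no rival 3-sequence matches.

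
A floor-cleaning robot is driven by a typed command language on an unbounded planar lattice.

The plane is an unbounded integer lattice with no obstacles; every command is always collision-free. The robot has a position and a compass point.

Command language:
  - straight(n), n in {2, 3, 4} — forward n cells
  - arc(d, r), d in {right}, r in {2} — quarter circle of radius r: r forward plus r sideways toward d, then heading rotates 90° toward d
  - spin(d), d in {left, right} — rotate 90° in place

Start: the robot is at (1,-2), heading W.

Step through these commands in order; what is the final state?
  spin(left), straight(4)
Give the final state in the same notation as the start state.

at (1,-6), heading S

start: at (1,-2), heading W
[1] after spin(left): at (1,-2), heading S
[2] after straight(4): at (1,-6), heading S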